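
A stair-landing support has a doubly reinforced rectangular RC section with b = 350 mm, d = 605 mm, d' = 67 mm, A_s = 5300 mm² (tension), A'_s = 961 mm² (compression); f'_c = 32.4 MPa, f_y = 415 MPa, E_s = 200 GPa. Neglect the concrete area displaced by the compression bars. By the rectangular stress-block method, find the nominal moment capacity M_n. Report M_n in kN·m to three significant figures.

M_n ≈ 1140 kN·m

Assume both tension and compression steel yield.
Net tension couple steel: A_s − A'_s = 4339 mm².
a = (A_s − A'_s) f_y / (0.85 f'_c b) = 1800685/(0.85 × 32.4 × 350) = 186.81 mm.
c = a/β₁ = 186.81/0.819 = 228.10 mm; ε'_s = 0.003(c − d')/c = 0.0021 ≥ f_y/E_s = 0.0021, so compression steel does yield.
M_n = (A_s − A'_s) f_y (d − a/2) + A'_s f_y (d − d') = [1800685 × (605 − 93.405) + 398815 × (605 − 67)] × 10⁻⁶ = 921.22 + 214.56 = 1135.78 kN·m.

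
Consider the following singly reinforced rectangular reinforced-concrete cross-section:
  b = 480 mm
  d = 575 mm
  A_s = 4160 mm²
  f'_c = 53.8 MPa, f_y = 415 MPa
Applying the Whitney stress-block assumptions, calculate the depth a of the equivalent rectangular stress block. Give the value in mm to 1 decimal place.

a ≈ 78.7 mm

T = A_s f_y = 4160 × 415 = 1726400 N = 1726.4 kN.
Setting C = 0.85 f'_c a b equal to T: a = 1726400/(0.85 × 53.8 × 480) = 78.7 mm.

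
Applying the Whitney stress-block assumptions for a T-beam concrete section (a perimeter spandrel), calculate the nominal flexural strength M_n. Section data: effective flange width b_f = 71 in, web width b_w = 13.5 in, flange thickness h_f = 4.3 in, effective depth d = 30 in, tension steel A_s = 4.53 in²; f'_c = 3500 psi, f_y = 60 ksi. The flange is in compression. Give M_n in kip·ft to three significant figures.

Tension: T = A_s f_y = 4.53 × 60 = 271.8 kips.
Try a within the flange: a = T/(0.85 f'_c b_f) = 271.8/(0.85 × 3.5 × 71) = 1.287 in.
Since a = 1.287 ≤ h_f = 4.3 in, the stress block lies entirely in the flange; analyse as a rectangular beam of width b_f.
M_n = T(d − a/2) = 271.8 × (30 − 0.6435) = 7979.1 kip·in.
M_n = 7979.1/12 = 664.93 kip·ft.

M_n ≈ 665 kip·ft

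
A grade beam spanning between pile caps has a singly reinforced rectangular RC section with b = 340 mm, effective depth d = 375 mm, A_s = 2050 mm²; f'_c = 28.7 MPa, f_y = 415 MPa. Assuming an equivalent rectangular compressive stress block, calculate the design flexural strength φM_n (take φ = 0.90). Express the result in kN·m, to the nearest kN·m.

T = A_s f_y = 2050 × 415 = 850750 N = 850.75 kN.
From C = T: a = T/(0.85 f'_c b) = 850750/(0.85 × 28.7 × 340) = 102.57 mm.
M_n = T(d − a/2) = 850.75 kN × (375 − 51.285) mm = 275.40 kN·m.
φM_n = 0.90 × 275.40 = 247.86 kN·m.

φM_n ≈ 248 kN·m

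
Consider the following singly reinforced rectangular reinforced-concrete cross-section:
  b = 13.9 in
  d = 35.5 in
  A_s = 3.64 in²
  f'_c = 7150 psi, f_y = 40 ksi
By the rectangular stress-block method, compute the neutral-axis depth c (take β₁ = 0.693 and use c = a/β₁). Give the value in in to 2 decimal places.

T = A_s f_y = 3.64 × 40 = 145.6 kips.
a = T/(0.85 f'_c b) = 145.6/(0.85 × 7.15 × 13.9) = 1.7235 in.
With β₁ = 0.693, c = a/β₁ = 1.7235/0.693 = 2.49 in.

c ≈ 2.49 in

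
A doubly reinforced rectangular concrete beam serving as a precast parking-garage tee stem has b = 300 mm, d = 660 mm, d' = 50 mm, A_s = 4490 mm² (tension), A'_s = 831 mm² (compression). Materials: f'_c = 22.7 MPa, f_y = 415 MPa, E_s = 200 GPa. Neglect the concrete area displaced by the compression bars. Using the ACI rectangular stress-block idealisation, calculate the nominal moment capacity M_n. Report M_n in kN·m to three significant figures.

M_n ≈ 1010 kN·m

Assume both tension and compression steel yield.
Net tension couple steel: A_s − A'_s = 3659 mm².
a = (A_s − A'_s) f_y / (0.85 f'_c b) = 1518485/(0.85 × 22.7 × 300) = 262.33 mm.
c = a/β₁ = 262.33/0.85 = 308.62 mm; ε'_s = 0.003(c − d')/c = 0.0025 ≥ f_y/E_s = 0.0021, so compression steel does yield.
M_n = (A_s − A'_s) f_y (d − a/2) + A'_s f_y (d − d') = [1518485 × (660 − 131.165) + 344865 × (660 − 50)] × 10⁻⁶ = 803.03 + 210.37 = 1013.40 kN·m.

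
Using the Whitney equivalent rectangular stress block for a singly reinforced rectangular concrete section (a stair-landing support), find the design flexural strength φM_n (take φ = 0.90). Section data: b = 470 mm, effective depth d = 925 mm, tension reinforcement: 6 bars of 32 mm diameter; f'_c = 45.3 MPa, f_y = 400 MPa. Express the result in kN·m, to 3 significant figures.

φM_n ≈ 1510 kN·m

A_s = 6 × 804 = 4824 mm².
T = A_s f_y = 4824 × 400 = 1929600 N = 1929.6 kN.
From C = T: a = T/(0.85 f'_c b) = 1929600/(0.85 × 45.3 × 470) = 106.62 mm.
M_n = T(d − a/2) = 1929.6 kN × (925 − 53.31) mm = 1682.01 kN·m.
φM_n = 0.90 × 1682.01 = 1513.81 kN·m.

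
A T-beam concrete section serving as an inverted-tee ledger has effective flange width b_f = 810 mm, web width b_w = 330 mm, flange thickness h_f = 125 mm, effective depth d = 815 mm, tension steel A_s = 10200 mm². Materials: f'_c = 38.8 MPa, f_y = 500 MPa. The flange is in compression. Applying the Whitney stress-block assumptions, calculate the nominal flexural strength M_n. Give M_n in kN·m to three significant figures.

M_n ≈ 3590 kN·m

Tension: T = A_s f_y = 10200 × 500 = 5100000 N.
Try a within the flange: a = T/(0.85 f'_c b_f) = 5100000/(0.85 × 38.8 × 810) = 190.91 mm.
a = 190.91 > h_f = 125 mm: the block extends into the web. Split into flange-overhang and web parts.
C_f = 0.85 f'_c (b_f − b_w) h_f = 0.85 × 38.8 × (810 − 330) × 125 = 1978800 N.
Remaining web compression depth: a_w = (T − C_f)/(0.85 f'_c b_w) = (5100000 − 1978800)/(0.85 × 38.8 × 330) = 286.79 mm.
M_n = C_f(d − h_f/2) + (T − C_f)(d − a_w/2) = 1978800 × (815 − 62.5) + 3121200 × (815 − 143.395) = 1489.05 + 2096.21 = 3585.26 × 10⁶ N·mm.
M_n = 3585.26 kN·m.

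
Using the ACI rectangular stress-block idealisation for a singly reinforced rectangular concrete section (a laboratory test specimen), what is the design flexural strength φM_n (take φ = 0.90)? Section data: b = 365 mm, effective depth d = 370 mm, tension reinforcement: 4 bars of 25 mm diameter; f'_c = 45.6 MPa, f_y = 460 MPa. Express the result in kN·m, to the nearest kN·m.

A_s = 4 × 491 = 1964 mm².
T = A_s f_y = 1964 × 460 = 903440 N = 903.44 kN.
From C = T: a = T/(0.85 f'_c b) = 903440/(0.85 × 45.6 × 365) = 63.86 mm.
M_n = T(d − a/2) = 903.44 kN × (370 − 31.93) mm = 305.43 kN·m.
φM_n = 0.90 × 305.43 = 274.89 kN·m.

φM_n ≈ 275 kN·m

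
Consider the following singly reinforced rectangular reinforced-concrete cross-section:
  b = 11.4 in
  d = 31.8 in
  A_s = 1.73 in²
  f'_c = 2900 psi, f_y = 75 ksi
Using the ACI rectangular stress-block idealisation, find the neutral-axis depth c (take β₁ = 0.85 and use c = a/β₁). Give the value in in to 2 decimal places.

c ≈ 5.43 in

T = A_s f_y = 1.73 × 75 = 129.75 kips.
a = T/(0.85 f'_c b) = 129.75/(0.85 × 2.9 × 11.4) = 4.6173 in.
With β₁ = 0.85, c = a/β₁ = 4.6173/0.85 = 5.43 in.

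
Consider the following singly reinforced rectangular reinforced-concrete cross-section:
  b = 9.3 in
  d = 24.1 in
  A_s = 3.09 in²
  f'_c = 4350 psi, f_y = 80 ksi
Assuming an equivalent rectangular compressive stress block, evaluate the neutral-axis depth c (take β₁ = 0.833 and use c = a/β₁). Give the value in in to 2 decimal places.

c ≈ 8.63 in

T = A_s f_y = 3.09 × 80 = 247.2 kips.
a = T/(0.85 f'_c b) = 247.2/(0.85 × 4.35 × 9.3) = 7.1888 in.
With β₁ = 0.833, c = a/β₁ = 7.1888/0.833 = 8.63 in.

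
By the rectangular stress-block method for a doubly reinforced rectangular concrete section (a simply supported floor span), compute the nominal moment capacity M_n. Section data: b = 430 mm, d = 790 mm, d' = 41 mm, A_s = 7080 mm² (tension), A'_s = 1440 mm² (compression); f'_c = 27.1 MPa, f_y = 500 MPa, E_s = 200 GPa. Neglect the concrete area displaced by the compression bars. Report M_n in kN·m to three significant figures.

M_n ≈ 2370 kN·m

Assume both tension and compression steel yield.
Net tension couple steel: A_s − A'_s = 5640 mm².
a = (A_s − A'_s) f_y / (0.85 f'_c b) = 2820000/(0.85 × 27.1 × 430) = 284.70 mm.
c = a/β₁ = 284.70/0.85 = 334.94 mm; ε'_s = 0.003(c − d')/c = 0.0026 ≥ f_y/E_s = 0.0025, so compression steel does yield.
M_n = (A_s − A'_s) f_y (d − a/2) + A'_s f_y (d − d') = [2820000 × (790 − 142.35) + 720000 × (790 − 41)] × 10⁻⁶ = 1826.37 + 539.28 = 2365.65 kN·m.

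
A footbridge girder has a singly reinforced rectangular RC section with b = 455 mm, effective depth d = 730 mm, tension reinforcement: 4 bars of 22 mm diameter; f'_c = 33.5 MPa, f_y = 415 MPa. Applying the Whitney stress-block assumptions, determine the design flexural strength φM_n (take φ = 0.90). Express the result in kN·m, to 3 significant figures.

φM_n ≈ 401 kN·m

A_s = 4 × 380 = 1520 mm².
T = A_s f_y = 1520 × 415 = 630800 N = 630.8 kN.
From C = T: a = T/(0.85 f'_c b) = 630800/(0.85 × 33.5 × 455) = 48.69 mm.
M_n = T(d − a/2) = 630.8 kN × (730 − 24.345) mm = 445.13 kN·m.
φM_n = 0.90 × 445.13 = 400.62 kN·m.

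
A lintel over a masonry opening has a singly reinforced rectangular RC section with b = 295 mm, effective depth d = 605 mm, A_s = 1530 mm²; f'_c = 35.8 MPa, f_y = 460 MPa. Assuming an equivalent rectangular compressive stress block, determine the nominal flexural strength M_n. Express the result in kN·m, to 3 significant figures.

T = A_s f_y = 1530 × 460 = 703800 N = 703.8 kN.
From C = T: a = T/(0.85 f'_c b) = 703800/(0.85 × 35.8 × 295) = 78.40 mm.
M_n = T(d − a/2) = 703.8 kN × (605 − 39.2) mm = 398.21 kN·m.

M_n ≈ 398 kN·m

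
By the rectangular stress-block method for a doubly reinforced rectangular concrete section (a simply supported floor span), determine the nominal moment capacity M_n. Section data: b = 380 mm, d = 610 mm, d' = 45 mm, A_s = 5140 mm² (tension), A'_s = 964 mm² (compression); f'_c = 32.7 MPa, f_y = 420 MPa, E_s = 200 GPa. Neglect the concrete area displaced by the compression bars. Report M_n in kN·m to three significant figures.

M_n ≈ 1150 kN·m

Assume both tension and compression steel yield.
Net tension couple steel: A_s − A'_s = 4176 mm².
a = (A_s − A'_s) f_y / (0.85 f'_c b) = 1753920/(0.85 × 32.7 × 380) = 166.06 mm.
c = a/β₁ = 166.06/0.816 = 203.50 mm; ε'_s = 0.003(c − d')/c = 0.0023 ≥ f_y/E_s = 0.0021, so compression steel does yield.
M_n = (A_s − A'_s) f_y (d − a/2) + A'_s f_y (d − d') = [1753920 × (610 − 83.03) + 404880 × (610 − 45)] × 10⁻⁶ = 924.26 + 228.76 = 1153.02 kN·m.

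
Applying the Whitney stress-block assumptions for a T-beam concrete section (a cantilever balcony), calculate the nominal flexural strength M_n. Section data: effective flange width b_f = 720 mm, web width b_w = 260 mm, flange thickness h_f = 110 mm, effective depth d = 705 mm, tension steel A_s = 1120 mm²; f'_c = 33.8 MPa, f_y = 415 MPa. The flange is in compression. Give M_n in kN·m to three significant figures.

M_n ≈ 322 kN·m

Tension: T = A_s f_y = 1120 × 415 = 464800 N.
Try a within the flange: a = T/(0.85 f'_c b_f) = 464800/(0.85 × 33.8 × 720) = 22.47 mm.
Since a = 22.47 ≤ h_f = 110 mm, the stress block lies entirely in the flange; analyse as a rectangular beam of width b_f.
M_n = T(d − a/2) = 464800 × (705 − 11.235) = 322.46 × 10⁶ N·mm.
M_n = 322.46 kN·m.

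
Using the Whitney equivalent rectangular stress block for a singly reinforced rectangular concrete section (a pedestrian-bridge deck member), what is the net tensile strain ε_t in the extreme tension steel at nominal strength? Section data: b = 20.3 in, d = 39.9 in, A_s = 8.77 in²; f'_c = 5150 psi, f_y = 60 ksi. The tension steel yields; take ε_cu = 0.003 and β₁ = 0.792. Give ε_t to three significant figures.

ε_t ≈ 0.0130

a = A_s f_y/(0.85 f'_c b) = 5.921 in.
β₁ = 0.792, so c = a/β₁ = 5.921/0.792 = 7.476 in.
From the linear strain diagram with ε_cu = 0.003: ε_t = 0.003 (d − c)/c = 0.003 × (39.9 − 7.476)/7.476 = 0.0130.
Since ε_t ≥ 0.005, the section is tension-controlled.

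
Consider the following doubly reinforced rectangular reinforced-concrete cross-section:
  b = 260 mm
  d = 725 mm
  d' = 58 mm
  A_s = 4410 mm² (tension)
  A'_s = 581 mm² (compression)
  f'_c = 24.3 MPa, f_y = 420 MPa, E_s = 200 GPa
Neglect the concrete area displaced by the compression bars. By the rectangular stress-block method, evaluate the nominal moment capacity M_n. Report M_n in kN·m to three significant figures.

M_n ≈ 1090 kN·m

Assume both tension and compression steel yield.
Net tension couple steel: A_s − A'_s = 3829 mm².
a = (A_s − A'_s) f_y / (0.85 f'_c b) = 1608180/(0.85 × 24.3 × 260) = 299.46 mm.
c = a/β₁ = 299.46/0.85 = 352.31 mm; ε'_s = 0.003(c − d')/c = 0.0025 ≥ f_y/E_s = 0.0021, so compression steel does yield.
M_n = (A_s − A'_s) f_y (d − a/2) + A'_s f_y (d − d') = [1608180 × (725 − 149.73) + 244020 × (725 − 58)] × 10⁻⁶ = 925.14 + 162.76 = 1087.90 kN·m.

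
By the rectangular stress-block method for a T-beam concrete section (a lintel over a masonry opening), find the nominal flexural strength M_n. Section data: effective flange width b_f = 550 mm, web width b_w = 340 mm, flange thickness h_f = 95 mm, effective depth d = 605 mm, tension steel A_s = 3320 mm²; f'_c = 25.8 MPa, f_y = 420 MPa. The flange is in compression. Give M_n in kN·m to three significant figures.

Tension: T = A_s f_y = 3320 × 420 = 1394400 N.
Try a within the flange: a = T/(0.85 f'_c b_f) = 1394400/(0.85 × 25.8 × 550) = 115.61 mm.
a = 115.61 > h_f = 95 mm: the block extends into the web. Split into flange-overhang and web parts.
C_f = 0.85 f'_c (b_f − b_w) h_f = 0.85 × 25.8 × (550 − 340) × 95 = 437504 N.
Remaining web compression depth: a_w = (T − C_f)/(0.85 f'_c b_w) = (1394400 − 437504)/(0.85 × 25.8 × 340) = 128.34 mm.
M_n = C_f(d − h_f/2) + (T − C_f)(d − a_w/2) = 437504 × (605 − 47.5) + 956896 × (605 − 64.17) = 243.91 + 517.52 = 761.43 × 10⁶ N·mm.
M_n = 761.43 kN·m.

M_n ≈ 761 kN·m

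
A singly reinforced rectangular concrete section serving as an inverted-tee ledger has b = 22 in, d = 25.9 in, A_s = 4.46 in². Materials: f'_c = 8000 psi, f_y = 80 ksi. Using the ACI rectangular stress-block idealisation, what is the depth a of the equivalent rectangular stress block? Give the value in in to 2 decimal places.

T = A_s f_y = 4.46 × 80 = 356.8 kips.
a = T/(0.85 f'_c b) = 356.8/(0.85 × 8 × 22) = 2.39 in.

a ≈ 2.39 in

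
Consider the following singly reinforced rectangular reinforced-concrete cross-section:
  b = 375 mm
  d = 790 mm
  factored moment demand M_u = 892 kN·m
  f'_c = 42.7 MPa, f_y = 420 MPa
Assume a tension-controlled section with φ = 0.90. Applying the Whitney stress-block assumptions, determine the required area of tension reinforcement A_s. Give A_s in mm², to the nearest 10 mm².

A_s ≈ 3190 mm²

M_n = M_u/φ = 892/0.90 = 991.111 kN·m.
With M_n = 0.85 f'_c a b (d − a/2), solve the quadratic for a:
a = d − √(d² − 2M_n/(0.85 f'_c b)) = 790 − √(790² − 2 × 991.111×10⁶/(0.85 × 42.7 × 375)) = 98.29 mm.
A_s = 0.85 f'_c a b / f_y = 0.85 × 42.7 × 98.29 × 375 / 420 = 3185.2 mm².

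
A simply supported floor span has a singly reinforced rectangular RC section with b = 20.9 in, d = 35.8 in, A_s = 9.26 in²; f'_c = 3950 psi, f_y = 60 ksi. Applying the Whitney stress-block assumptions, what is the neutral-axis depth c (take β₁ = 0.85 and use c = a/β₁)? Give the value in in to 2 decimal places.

c ≈ 9.31 in

T = A_s f_y = 9.26 × 60 = 555.6 kips.
a = T/(0.85 f'_c b) = 555.6/(0.85 × 3.95 × 20.9) = 7.9177 in.
With β₁ = 0.85, c = a/β₁ = 7.9177/0.85 = 9.31 in.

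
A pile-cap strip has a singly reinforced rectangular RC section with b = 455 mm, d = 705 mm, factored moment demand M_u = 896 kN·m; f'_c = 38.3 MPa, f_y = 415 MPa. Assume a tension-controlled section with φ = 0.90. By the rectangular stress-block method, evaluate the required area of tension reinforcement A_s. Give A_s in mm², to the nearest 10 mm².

M_n = M_u/φ = 896/0.90 = 995.556 kN·m.
With M_n = 0.85 f'_c a b (d − a/2), solve the quadratic for a:
a = d − √(d² − 2M_n/(0.85 f'_c b)) = 705 − √(705² − 2 × 995.556×10⁶/(0.85 × 38.3 × 455)) = 102.83 mm.
A_s = 0.85 f'_c a b / f_y = 0.85 × 38.3 × 102.83 × 455 / 415 = 3670.3 mm².

A_s ≈ 3670 mm²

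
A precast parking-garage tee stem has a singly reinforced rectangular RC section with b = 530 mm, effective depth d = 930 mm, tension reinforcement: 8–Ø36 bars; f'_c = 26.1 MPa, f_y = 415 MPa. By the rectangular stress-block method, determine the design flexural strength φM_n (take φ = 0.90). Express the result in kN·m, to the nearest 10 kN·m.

A_s = 8 × 1018 = 8144 mm².
T = A_s f_y = 8144 × 415 = 3379760 N = 3379.76 kN.
From C = T: a = T/(0.85 f'_c b) = 3379760/(0.85 × 26.1 × 530) = 287.44 mm.
M_n = T(d − a/2) = 3379.76 kN × (930 − 143.72) mm = 2657.44 kN·m.
φM_n = 0.90 × 2657.44 = 2391.70 kN·m.

φM_n ≈ 2390 kN·m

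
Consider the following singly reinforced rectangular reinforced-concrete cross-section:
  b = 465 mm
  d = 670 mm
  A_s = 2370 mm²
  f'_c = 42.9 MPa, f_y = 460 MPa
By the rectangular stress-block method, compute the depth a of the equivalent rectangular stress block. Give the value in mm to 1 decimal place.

T = A_s f_y = 2370 × 460 = 1090200 N = 1090.2 kN.
Setting C = 0.85 f'_c a b equal to T: a = 1090200/(0.85 × 42.9 × 465) = 64.3 mm.

a ≈ 64.3 mm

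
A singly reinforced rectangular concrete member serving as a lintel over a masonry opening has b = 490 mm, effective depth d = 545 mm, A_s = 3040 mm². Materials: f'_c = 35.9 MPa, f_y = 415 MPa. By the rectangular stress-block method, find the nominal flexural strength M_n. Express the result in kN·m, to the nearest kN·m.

M_n ≈ 634 kN·m

T = A_s f_y = 3040 × 415 = 1261600 N = 1261.6 kN.
From C = T: a = T/(0.85 f'_c b) = 1261600/(0.85 × 35.9 × 490) = 84.37 mm.
M_n = T(d − a/2) = 1261.6 kN × (545 − 42.185) mm = 634.35 kN·m.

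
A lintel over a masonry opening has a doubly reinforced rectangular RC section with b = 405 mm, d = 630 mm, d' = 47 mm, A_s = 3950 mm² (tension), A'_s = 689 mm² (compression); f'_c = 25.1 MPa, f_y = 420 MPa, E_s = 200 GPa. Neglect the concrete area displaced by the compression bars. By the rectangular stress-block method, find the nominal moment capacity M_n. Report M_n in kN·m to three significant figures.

M_n ≈ 923 kN·m

Assume both tension and compression steel yield.
Net tension couple steel: A_s − A'_s = 3261 mm².
a = (A_s − A'_s) f_y / (0.85 f'_c b) = 1369620/(0.85 × 25.1 × 405) = 158.51 mm.
c = a/β₁ = 158.51/0.85 = 186.48 mm; ε'_s = 0.003(c − d')/c = 0.0022 ≥ f_y/E_s = 0.0021, so compression steel does yield.
M_n = (A_s − A'_s) f_y (d − a/2) + A'_s f_y (d − d') = [1369620 × (630 − 79.255) + 289380 × (630 − 47)] × 10⁻⁶ = 754.31 + 168.71 = 923.02 kN·m.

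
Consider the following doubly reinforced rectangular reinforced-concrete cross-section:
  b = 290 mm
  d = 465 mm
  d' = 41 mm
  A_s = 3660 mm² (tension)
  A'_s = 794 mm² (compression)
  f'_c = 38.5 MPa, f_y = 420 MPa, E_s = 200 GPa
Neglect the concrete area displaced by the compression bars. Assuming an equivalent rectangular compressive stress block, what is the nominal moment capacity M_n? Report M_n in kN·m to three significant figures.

M_n ≈ 625 kN·m

Assume both tension and compression steel yield.
Net tension couple steel: A_s − A'_s = 2866 mm².
a = (A_s − A'_s) f_y / (0.85 f'_c b) = 1203720/(0.85 × 38.5 × 290) = 126.84 mm.
c = a/β₁ = 126.84/0.775 = 163.66 mm; ε'_s = 0.003(c − d')/c = 0.0022 ≥ f_y/E_s = 0.0021, so compression steel does yield.
M_n = (A_s − A'_s) f_y (d − a/2) + A'_s f_y (d − d') = [1203720 × (465 − 63.42) + 333480 × (465 − 41)] × 10⁻⁶ = 483.39 + 141.40 = 624.79 kN·m.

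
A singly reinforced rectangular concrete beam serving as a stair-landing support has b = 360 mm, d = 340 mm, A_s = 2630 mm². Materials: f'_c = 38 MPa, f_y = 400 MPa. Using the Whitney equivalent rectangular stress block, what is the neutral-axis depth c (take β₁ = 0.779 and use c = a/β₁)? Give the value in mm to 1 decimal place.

c ≈ 116.1 mm

T = A_s f_y = 2630 × 400 = 1052000 N = 1052 kN.
Setting C = 0.85 f'_c a b equal to T: a = 1052000/(0.85 × 38 × 360) = 90.471 mm.
With β₁ = 0.779, c = a/β₁ = 90.471/0.779 = 116.1 mm.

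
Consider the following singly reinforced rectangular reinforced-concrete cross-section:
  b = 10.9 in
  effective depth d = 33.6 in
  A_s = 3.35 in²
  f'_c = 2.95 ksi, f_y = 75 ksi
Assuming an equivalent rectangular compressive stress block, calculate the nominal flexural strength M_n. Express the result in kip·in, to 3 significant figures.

M_n ≈ 7290 kip·in

T = A_s f_y = 3.35 × 75 = 251.25 kips.
a = T/(0.85 f'_c b) = 251.25/(0.85 × 2.95 × 10.9) = 9.193 in.
M_n = T(d − a/2) = 251.25 × (33.6 − 4.5965) = 7287.1 kip·in.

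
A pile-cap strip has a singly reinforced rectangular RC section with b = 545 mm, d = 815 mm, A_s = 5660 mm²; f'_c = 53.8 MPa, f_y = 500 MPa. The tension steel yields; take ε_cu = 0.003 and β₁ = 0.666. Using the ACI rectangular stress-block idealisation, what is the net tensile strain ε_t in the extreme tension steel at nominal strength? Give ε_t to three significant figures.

a = A_s f_y/(0.85 f'_c b) = 113.55 mm.
β₁ = 0.666, so c = a/β₁ = 113.55/0.666 = 170.50 mm.
From the linear strain diagram with ε_cu = 0.003: ε_t = 0.003 (d − c)/c = 0.003 × (815 − 170.50)/170.50 = 0.0113.
Since ε_t ≥ 0.005, the section is tension-controlled.

ε_t ≈ 0.0113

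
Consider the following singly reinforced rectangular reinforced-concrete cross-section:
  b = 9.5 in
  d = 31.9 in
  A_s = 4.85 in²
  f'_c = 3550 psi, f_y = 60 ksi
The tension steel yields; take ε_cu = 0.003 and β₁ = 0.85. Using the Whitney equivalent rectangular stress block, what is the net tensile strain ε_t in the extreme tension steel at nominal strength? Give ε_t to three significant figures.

ε_t ≈ 0.00501

a = A_s f_y/(0.85 f'_c b) = 10.151 in.
β₁ = 0.85, so c = a/β₁ = 10.151/0.85 = 11.942 in.
From the linear strain diagram with ε_cu = 0.003: ε_t = 0.003 (d − c)/c = 0.003 × (31.9 − 11.942)/11.942 = 0.00501.
Since ε_t ≥ 0.005, the section is tension-controlled.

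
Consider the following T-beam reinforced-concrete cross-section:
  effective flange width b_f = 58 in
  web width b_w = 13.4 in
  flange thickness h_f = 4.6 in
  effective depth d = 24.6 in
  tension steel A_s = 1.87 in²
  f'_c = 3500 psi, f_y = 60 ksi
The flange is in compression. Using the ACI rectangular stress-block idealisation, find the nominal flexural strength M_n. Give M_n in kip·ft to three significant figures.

Tension: T = A_s f_y = 1.87 × 60 = 112.2 kips.
Try a within the flange: a = T/(0.85 f'_c b_f) = 112.2/(0.85 × 3.5 × 58) = 0.650 in.
Since a = 0.650 ≤ h_f = 4.6 in, the stress block lies entirely in the flange; analyse as a rectangular beam of width b_f.
M_n = T(d − a/2) = 112.2 × (24.6 − 0.325) = 2723.7 kip·in.
M_n = 2723.7/12 = 226.98 kip·ft.

M_n ≈ 227 kip·ft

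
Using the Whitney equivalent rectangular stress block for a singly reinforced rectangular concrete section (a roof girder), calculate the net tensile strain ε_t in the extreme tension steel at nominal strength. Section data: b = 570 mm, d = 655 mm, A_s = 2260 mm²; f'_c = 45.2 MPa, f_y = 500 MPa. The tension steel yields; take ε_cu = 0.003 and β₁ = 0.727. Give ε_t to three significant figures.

a = A_s f_y/(0.85 f'_c b) = 51.60 mm.
β₁ = 0.727, so c = a/β₁ = 51.60/0.727 = 70.98 mm.
From the linear strain diagram with ε_cu = 0.003: ε_t = 0.003 (d − c)/c = 0.003 × (655 − 70.98)/70.98 = 0.0247.
Since ε_t ≥ 0.005, the section is tension-controlled.

ε_t ≈ 0.0247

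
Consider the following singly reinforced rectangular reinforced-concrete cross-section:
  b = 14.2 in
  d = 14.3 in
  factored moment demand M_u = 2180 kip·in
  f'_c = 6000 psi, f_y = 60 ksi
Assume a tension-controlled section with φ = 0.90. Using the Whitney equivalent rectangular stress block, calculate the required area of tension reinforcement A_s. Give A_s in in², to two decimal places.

A_s ≈ 3.10 in²

M_n = M_u/φ = 2180/0.90 = 2422.22 kip·in.
From M_n = 0.85 f'_c a b (d − a/2):
a = d − √(d² − 2M_n/(0.85 f'_c b)) = 14.3 − √(14.3² − 2 × 2422.22/(0.85 × 6 × 14.2)) = 2.570 in.
A_s = 0.85 f'_c a b / f_y = 0.85 × 6 × 2.570 × 14.2 / 60 = 3.102 in².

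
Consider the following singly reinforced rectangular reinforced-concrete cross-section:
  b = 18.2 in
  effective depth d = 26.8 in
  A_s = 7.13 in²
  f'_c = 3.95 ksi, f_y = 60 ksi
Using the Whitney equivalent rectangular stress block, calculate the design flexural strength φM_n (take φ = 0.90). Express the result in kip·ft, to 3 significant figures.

φM_n ≈ 748 kip·ft

T = A_s f_y = 7.13 × 60 = 427.8 kips.
a = T/(0.85 f'_c b) = 427.8/(0.85 × 3.95 × 18.2) = 7.001 in.
M_n = T(d − a/2) = 427.8 × (26.8 − 3.5005) = 9967.5 kip·in = 9967.5/12 = 830.63 kip·ft.
φM_n = 0.90 × 830.63 = 747.57 kip·ft.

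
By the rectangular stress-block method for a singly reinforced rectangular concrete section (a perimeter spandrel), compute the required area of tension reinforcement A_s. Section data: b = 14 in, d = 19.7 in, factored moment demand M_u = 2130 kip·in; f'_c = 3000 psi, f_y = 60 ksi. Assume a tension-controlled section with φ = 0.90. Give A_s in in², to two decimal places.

A_s ≈ 2.21 in²

M_n = M_u/φ = 2130/0.90 = 2366.67 kip·in.
From M_n = 0.85 f'_c a b (d − a/2):
a = d − √(d² − 2M_n/(0.85 f'_c b)) = 19.7 − √(19.7² − 2 × 2366.67/(0.85 × 3 × 14)) = 3.716 in.
A_s = 0.85 f'_c a b / f_y = 0.85 × 3 × 3.716 × 14 / 60 = 2.211 in².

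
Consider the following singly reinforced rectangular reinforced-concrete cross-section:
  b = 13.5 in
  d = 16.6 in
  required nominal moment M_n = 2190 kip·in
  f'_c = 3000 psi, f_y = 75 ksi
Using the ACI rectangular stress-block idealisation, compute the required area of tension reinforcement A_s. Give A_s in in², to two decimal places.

A_s ≈ 2.03 in²

From M_n = 0.85 f'_c a b (d − a/2):
a = d − √(d² − 2M_n/(0.85 f'_c b)) = 16.6 − √(16.6² − 2 × 2190/(0.85 × 3 × 13.5)) = 4.421 in.
A_s = 0.85 f'_c a b / f_y = 0.85 × 3 × 4.421 × 13.5 / 75 = 2.029 in².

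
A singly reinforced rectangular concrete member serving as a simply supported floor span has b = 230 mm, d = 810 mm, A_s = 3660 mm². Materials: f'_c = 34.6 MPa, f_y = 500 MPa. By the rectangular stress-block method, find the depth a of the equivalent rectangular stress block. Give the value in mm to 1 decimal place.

T = A_s f_y = 3660 × 500 = 1830000 N = 1830 kN.
Setting C = 0.85 f'_c a b equal to T: a = 1830000/(0.85 × 34.6 × 230) = 270.5 mm.

a ≈ 270.5 mm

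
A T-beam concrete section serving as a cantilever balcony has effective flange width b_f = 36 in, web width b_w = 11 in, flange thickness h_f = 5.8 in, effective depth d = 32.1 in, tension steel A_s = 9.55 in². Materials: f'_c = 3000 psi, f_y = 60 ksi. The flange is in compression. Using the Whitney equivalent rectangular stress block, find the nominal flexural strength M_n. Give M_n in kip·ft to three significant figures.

M_n ≈ 1380 kip·ft

Tension: T = A_s f_y = 9.55 × 60 = 573 kips.
Try a within the flange: a = T/(0.85 f'_c b_f) = 573/(0.85 × 3 × 36) = 6.242 in.
a = 6.242 > h_f = 5.8 in: the block extends into the web. Split into flange-overhang and web parts.
C_f = 0.85 f'_c (b_f − b_w) h_f = 0.85 × 3 × (36 − 11) × 5.8 = 369.8 kips.
Remaining web compression depth: a_w = (T − C_f)/(0.85 f'_c b_w) = (573 − 369.8)/(0.85 × 3 × 11) = 7.244 in.
M_n = C_f(d − h_f/2) + (T − C_f)(d − a_w/2) = 369.8 × (32.1 − 2.9) + 203.2 × (32.1 − 3.622) = 10798.2 + 5786.7 = 16584.9 kip·in.
M_n = 16584.9/12 = 1382.08 kip·ft.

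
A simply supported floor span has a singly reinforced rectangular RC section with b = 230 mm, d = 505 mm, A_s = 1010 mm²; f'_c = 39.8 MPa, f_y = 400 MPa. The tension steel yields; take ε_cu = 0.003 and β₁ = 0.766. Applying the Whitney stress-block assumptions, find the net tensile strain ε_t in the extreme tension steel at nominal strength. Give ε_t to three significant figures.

a = A_s f_y/(0.85 f'_c b) = 51.92 mm.
β₁ = 0.766, so c = a/β₁ = 51.92/0.766 = 67.78 mm.
From the linear strain diagram with ε_cu = 0.003: ε_t = 0.003 (d − c)/c = 0.003 × (505 − 67.78)/67.78 = 0.0194.
Since ε_t ≥ 0.005, the section is tension-controlled.

ε_t ≈ 0.0194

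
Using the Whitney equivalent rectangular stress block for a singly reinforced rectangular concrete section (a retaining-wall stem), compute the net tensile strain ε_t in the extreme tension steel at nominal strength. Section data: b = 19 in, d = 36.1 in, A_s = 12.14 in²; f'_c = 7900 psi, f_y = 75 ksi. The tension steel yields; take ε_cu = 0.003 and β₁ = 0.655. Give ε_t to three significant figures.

a = A_s f_y/(0.85 f'_c b) = 7.136 in.
β₁ = 0.655, so c = a/β₁ = 7.136/0.655 = 10.895 in.
From the linear strain diagram with ε_cu = 0.003: ε_t = 0.003 (d − c)/c = 0.003 × (36.1 − 10.895)/10.895 = 0.00694.
Since ε_t ≥ 0.005, the section is tension-controlled.

ε_t ≈ 0.00694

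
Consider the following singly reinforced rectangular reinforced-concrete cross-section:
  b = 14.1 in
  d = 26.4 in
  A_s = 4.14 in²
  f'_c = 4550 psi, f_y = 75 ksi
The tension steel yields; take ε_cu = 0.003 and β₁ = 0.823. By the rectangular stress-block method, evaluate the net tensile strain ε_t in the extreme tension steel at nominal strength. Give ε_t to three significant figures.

a = A_s f_y/(0.85 f'_c b) = 5.694 in.
β₁ = 0.823, so c = a/β₁ = 5.694/0.823 = 6.919 in.
From the linear strain diagram with ε_cu = 0.003: ε_t = 0.003 (d − c)/c = 0.003 × (26.4 − 6.919)/6.919 = 0.00845.
Since ε_t ≥ 0.005, the section is tension-controlled.

ε_t ≈ 0.00845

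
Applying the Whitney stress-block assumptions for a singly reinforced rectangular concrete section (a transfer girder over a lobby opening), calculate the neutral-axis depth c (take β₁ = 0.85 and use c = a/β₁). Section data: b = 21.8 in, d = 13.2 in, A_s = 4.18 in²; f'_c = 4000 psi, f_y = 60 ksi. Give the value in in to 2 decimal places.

c ≈ 3.98 in

T = A_s f_y = 4.18 × 60 = 250.8 kips.
a = T/(0.85 f'_c b) = 250.8/(0.85 × 4 × 21.8) = 3.3837 in.
With β₁ = 0.85, c = a/β₁ = 3.3837/0.85 = 3.98 in.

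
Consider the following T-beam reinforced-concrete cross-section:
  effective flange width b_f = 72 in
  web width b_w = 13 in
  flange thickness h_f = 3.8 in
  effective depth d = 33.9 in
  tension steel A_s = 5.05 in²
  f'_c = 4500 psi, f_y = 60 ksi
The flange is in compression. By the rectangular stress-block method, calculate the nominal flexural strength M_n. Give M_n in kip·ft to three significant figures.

Tension: T = A_s f_y = 5.05 × 60 = 303 kips.
Try a within the flange: a = T/(0.85 f'_c b_f) = 303/(0.85 × 4.5 × 72) = 1.100 in.
Since a = 1.100 ≤ h_f = 3.8 in, the stress block lies entirely in the flange; analyse as a rectangular beam of width b_f.
M_n = T(d − a/2) = 303 × (33.9 − 0.55) = 10105.1 kip·in.
M_n = 10105.1/12 = 842.09 kip·ft.

M_n ≈ 842 kip·ft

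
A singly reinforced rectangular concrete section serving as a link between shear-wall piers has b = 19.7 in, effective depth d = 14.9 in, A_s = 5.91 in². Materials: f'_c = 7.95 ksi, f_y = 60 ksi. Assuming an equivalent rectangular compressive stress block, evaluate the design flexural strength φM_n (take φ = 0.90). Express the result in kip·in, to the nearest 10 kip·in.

φM_n ≈ 4330 kip·in

T = A_s f_y = 5.91 × 60 = 354.6 kips.
a = T/(0.85 f'_c b) = 354.6/(0.85 × 7.95 × 19.7) = 2.664 in.
M_n = T(d − a/2) = 354.6 × (14.9 − 1.332) = 4811.2 kip·in.
φM_n = 0.90 × 4811.2 = 4330.1 kip·in.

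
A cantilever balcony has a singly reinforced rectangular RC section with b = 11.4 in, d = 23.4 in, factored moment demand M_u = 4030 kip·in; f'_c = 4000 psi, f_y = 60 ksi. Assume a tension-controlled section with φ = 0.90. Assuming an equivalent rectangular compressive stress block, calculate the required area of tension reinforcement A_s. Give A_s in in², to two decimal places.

A_s ≈ 3.62 in²

M_n = M_u/φ = 4030/0.90 = 4477.78 kip·in.
From M_n = 0.85 f'_c a b (d − a/2):
a = d − √(d² − 2M_n/(0.85 f'_c b)) = 23.4 − √(23.4² − 2 × 4477.78/(0.85 × 4 × 11.4)) = 5.609 in.
A_s = 0.85 f'_c a b / f_y = 0.85 × 4 × 5.609 × 11.4 / 60 = 3.623 in².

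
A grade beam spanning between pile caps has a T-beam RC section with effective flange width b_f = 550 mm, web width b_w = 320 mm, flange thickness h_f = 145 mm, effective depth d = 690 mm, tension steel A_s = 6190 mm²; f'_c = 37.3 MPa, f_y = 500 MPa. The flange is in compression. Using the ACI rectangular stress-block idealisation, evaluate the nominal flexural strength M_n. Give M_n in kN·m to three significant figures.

M_n ≈ 1850 kN·m

Tension: T = A_s f_y = 6190 × 500 = 3095000 N.
Try a within the flange: a = T/(0.85 f'_c b_f) = 3095000/(0.85 × 37.3 × 550) = 177.49 mm.
a = 177.49 > h_f = 145 mm: the block extends into the web. Split into flange-overhang and web parts.
C_f = 0.85 f'_c (b_f − b_w) h_f = 0.85 × 37.3 × (550 − 320) × 145 = 1057362 N.
Remaining web compression depth: a_w = (T − C_f)/(0.85 f'_c b_w) = (3095000 − 1057362)/(0.85 × 37.3 × 320) = 200.84 mm.
M_n = C_f(d − h_f/2) + (T − C_f)(d − a_w/2) = 1057362 × (690 − 72.5) + 2037638 × (690 − 100.42) = 652.92 + 1201.35 = 1854.27 × 10⁶ N·mm.
M_n = 1854.27 kN·m.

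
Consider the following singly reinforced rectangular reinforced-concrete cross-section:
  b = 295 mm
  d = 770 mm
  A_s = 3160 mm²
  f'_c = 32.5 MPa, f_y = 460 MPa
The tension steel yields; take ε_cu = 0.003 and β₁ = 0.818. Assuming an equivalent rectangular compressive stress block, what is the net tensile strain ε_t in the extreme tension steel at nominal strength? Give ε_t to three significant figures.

a = A_s f_y/(0.85 f'_c b) = 178.37 mm.
β₁ = 0.818, so c = a/β₁ = 178.37/0.818 = 218.06 mm.
From the linear strain diagram with ε_cu = 0.003: ε_t = 0.003 (d − c)/c = 0.003 × (770 − 218.06)/218.06 = 0.00759.
Since ε_t ≥ 0.005, the section is tension-controlled.

ε_t ≈ 0.00759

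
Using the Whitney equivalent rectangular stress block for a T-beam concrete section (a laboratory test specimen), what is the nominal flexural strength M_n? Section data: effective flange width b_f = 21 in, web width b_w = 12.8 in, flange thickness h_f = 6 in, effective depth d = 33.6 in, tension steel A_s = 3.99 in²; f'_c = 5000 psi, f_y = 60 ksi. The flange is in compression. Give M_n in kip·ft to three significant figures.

M_n ≈ 644 kip·ft

Tension: T = A_s f_y = 3.99 × 60 = 239.4 kips.
Try a within the flange: a = T/(0.85 f'_c b_f) = 239.4/(0.85 × 5 × 21) = 2.682 in.
Since a = 2.682 ≤ h_f = 6 in, the stress block lies entirely in the flange; analyse as a rectangular beam of width b_f.
M_n = T(d − a/2) = 239.4 × (33.6 − 1.341) = 7722.8 kip·in.
M_n = 7722.8/12 = 643.57 kip·ft.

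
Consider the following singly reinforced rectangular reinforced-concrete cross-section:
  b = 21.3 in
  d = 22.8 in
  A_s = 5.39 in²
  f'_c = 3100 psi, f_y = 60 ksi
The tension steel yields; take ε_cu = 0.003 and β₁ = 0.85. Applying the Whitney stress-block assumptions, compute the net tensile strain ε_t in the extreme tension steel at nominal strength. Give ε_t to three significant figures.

ε_t ≈ 0.00709

a = A_s f_y/(0.85 f'_c b) = 5.762 in.
β₁ = 0.85, so c = a/β₁ = 5.762/0.85 = 6.779 in.
From the linear strain diagram with ε_cu = 0.003: ε_t = 0.003 (d − c)/c = 0.003 × (22.8 − 6.779)/6.779 = 0.00709.
Since ε_t ≥ 0.005, the section is tension-controlled.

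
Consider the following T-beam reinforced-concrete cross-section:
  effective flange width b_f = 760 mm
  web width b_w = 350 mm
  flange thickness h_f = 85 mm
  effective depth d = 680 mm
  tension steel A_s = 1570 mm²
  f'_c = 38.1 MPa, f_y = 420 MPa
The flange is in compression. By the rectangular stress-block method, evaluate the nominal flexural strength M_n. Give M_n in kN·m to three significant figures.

M_n ≈ 440 kN·m

Tension: T = A_s f_y = 1570 × 420 = 659400 N.
Try a within the flange: a = T/(0.85 f'_c b_f) = 659400/(0.85 × 38.1 × 760) = 26.79 mm.
Since a = 26.79 ≤ h_f = 85 mm, the stress block lies entirely in the flange; analyse as a rectangular beam of width b_f.
M_n = T(d − a/2) = 659400 × (680 − 13.395) = 439.56 × 10⁶ N·mm.
M_n = 439.56 kN·m.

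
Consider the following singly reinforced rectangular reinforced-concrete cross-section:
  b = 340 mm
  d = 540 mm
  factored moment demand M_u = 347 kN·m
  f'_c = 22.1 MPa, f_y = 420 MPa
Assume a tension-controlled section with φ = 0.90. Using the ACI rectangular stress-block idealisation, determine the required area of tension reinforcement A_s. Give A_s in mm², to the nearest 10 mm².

M_n = M_u/φ = 347/0.90 = 385.556 kN·m.
With M_n = 0.85 f'_c a b (d − a/2), solve the quadratic for a:
a = d − √(d² − 2M_n/(0.85 f'_c b)) = 540 − √(540² − 2 × 385.556×10⁶/(0.85 × 22.1 × 340)) = 126.64 mm.
A_s = 0.85 f'_c a b / f_y = 0.85 × 22.1 × 126.64 × 340 / 420 = 1925.8 mm².

A_s ≈ 1930 mm²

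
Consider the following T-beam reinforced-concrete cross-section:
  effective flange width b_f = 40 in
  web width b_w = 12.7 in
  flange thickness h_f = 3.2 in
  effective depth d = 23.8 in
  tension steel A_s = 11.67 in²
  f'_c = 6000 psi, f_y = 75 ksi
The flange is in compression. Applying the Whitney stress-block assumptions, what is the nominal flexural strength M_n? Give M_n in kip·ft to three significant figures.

Tension: T = A_s f_y = 11.67 × 75 = 875.25 kips.
Try a within the flange: a = T/(0.85 f'_c b_f) = 875.25/(0.85 × 6 × 40) = 4.290 in.
a = 4.290 > h_f = 3.2 in: the block extends into the web. Split into flange-overhang and web parts.
C_f = 0.85 f'_c (b_f − b_w) h_f = 0.85 × 6 × (40 − 12.7) × 3.2 = 445.5 kips.
Remaining web compression depth: a_w = (T − C_f)/(0.85 f'_c b_w) = (875.25 − 445.5)/(0.85 × 6 × 12.7) = 6.635 in.
M_n = C_f(d − h_f/2) + (T − C_f)(d − a_w/2) = 445.5 × (23.8 − 1.6) + 429.75 × (23.8 − 3.3175) = 9890.1 + 8802.4 = 18692.5 kip·in.
M_n = 18692.5/12 = 1557.71 kip·ft.

M_n ≈ 1560 kip·ft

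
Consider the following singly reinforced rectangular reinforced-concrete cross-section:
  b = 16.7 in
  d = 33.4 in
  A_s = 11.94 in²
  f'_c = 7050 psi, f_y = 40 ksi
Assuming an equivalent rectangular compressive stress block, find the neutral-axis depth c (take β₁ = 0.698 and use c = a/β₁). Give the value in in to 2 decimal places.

c ≈ 6.84 in

T = A_s f_y = 11.94 × 40 = 477.6 kips.
a = T/(0.85 f'_c b) = 477.6/(0.85 × 7.05 × 16.7) = 4.7724 in.
With β₁ = 0.698, c = a/β₁ = 4.7724/0.698 = 6.84 in.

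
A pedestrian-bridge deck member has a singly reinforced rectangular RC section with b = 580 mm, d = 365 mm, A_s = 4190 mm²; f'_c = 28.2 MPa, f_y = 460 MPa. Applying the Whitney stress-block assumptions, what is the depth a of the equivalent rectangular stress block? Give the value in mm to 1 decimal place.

T = A_s f_y = 4190 × 460 = 1927400 N = 1927.4 kN.
Setting C = 0.85 f'_c a b equal to T: a = 1927400/(0.85 × 28.2 × 580) = 138.6 mm.

a ≈ 138.6 mm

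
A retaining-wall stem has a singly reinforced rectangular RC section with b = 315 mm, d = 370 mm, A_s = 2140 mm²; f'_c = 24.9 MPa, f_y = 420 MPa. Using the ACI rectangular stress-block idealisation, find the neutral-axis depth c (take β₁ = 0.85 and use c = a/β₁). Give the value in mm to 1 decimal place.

c ≈ 158.6 mm

T = A_s f_y = 2140 × 420 = 898800 N = 898.8 kN.
Setting C = 0.85 f'_c a b equal to T: a = 898800/(0.85 × 24.9 × 315) = 134.814 mm.
With β₁ = 0.85, c = a/β₁ = 134.814/0.85 = 158.6 mm.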